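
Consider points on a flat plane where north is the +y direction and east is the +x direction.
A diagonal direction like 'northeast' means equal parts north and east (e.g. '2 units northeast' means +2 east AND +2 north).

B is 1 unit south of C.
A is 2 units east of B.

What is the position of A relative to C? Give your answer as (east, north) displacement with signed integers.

Answer: A is at (east=2, north=-1) relative to C.

Derivation:
Place C at the origin (east=0, north=0).
  B is 1 unit south of C: delta (east=+0, north=-1); B at (east=0, north=-1).
  A is 2 units east of B: delta (east=+2, north=+0); A at (east=2, north=-1).
Therefore A relative to C: (east=2, north=-1).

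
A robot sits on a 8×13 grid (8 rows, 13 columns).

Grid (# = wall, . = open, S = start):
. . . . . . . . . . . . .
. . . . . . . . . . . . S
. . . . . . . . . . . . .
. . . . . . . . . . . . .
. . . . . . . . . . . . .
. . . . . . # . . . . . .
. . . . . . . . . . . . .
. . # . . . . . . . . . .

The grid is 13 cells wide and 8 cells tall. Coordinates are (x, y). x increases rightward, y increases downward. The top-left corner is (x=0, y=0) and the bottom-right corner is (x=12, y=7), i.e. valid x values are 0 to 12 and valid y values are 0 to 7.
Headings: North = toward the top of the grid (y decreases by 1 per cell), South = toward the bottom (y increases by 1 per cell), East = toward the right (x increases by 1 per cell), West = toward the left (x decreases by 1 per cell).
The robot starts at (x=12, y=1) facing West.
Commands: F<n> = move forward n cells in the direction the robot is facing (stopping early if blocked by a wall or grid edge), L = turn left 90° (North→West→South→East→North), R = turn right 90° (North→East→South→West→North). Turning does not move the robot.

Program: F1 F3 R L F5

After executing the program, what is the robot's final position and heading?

Start: (x=12, y=1), facing West
  F1: move forward 1, now at (x=11, y=1)
  F3: move forward 3, now at (x=8, y=1)
  R: turn right, now facing North
  L: turn left, now facing West
  F5: move forward 5, now at (x=3, y=1)
Final: (x=3, y=1), facing West

Answer: Final position: (x=3, y=1), facing West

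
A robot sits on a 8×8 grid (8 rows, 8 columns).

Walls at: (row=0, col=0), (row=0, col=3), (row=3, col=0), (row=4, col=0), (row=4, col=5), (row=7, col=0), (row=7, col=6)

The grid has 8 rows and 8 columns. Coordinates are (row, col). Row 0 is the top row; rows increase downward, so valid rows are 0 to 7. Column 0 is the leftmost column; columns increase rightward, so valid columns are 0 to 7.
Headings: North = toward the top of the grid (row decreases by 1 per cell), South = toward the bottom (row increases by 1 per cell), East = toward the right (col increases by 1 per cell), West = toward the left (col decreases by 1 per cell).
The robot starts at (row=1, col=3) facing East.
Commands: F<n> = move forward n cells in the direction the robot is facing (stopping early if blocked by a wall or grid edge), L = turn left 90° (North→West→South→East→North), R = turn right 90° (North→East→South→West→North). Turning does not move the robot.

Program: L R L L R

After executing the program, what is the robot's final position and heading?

Start: (row=1, col=3), facing East
  L: turn left, now facing North
  R: turn right, now facing East
  L: turn left, now facing North
  L: turn left, now facing West
  R: turn right, now facing North
Final: (row=1, col=3), facing North

Answer: Final position: (row=1, col=3), facing North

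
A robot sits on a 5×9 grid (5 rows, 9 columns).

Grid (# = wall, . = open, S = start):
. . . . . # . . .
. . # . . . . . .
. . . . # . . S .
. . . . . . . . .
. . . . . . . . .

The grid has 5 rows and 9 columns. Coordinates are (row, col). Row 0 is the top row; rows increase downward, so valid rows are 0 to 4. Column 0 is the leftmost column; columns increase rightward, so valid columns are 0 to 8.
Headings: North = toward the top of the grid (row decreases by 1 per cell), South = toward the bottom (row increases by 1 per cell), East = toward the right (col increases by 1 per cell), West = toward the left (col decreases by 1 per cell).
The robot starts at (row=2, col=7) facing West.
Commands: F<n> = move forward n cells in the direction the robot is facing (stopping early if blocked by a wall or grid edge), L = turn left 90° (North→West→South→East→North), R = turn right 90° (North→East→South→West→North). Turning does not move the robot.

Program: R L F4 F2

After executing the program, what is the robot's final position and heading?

Answer: Final position: (row=2, col=5), facing West

Derivation:
Start: (row=2, col=7), facing West
  R: turn right, now facing North
  L: turn left, now facing West
  F4: move forward 2/4 (blocked), now at (row=2, col=5)
  F2: move forward 0/2 (blocked), now at (row=2, col=5)
Final: (row=2, col=5), facing West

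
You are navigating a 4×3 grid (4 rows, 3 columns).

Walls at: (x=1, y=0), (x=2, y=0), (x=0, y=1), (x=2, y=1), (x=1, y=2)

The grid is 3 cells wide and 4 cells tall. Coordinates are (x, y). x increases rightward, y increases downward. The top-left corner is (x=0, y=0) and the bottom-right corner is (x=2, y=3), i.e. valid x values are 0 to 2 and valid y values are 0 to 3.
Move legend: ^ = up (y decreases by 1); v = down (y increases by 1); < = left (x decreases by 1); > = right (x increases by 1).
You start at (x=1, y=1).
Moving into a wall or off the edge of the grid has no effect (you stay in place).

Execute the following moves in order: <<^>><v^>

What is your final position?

Answer: Final position: (x=1, y=1)

Derivation:
Start: (x=1, y=1)
  < (left): blocked, stay at (x=1, y=1)
  < (left): blocked, stay at (x=1, y=1)
  ^ (up): blocked, stay at (x=1, y=1)
  > (right): blocked, stay at (x=1, y=1)
  > (right): blocked, stay at (x=1, y=1)
  < (left): blocked, stay at (x=1, y=1)
  v (down): blocked, stay at (x=1, y=1)
  ^ (up): blocked, stay at (x=1, y=1)
  > (right): blocked, stay at (x=1, y=1)
Final: (x=1, y=1)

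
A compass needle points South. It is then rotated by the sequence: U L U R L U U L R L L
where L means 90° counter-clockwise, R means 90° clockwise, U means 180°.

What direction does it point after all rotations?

Answer: Final heading: West

Derivation:
Start: South
  U (U-turn (180°)) -> North
  L (left (90° counter-clockwise)) -> West
  U (U-turn (180°)) -> East
  R (right (90° clockwise)) -> South
  L (left (90° counter-clockwise)) -> East
  U (U-turn (180°)) -> West
  U (U-turn (180°)) -> East
  L (left (90° counter-clockwise)) -> North
  R (right (90° clockwise)) -> East
  L (left (90° counter-clockwise)) -> North
  L (left (90° counter-clockwise)) -> West
Final: West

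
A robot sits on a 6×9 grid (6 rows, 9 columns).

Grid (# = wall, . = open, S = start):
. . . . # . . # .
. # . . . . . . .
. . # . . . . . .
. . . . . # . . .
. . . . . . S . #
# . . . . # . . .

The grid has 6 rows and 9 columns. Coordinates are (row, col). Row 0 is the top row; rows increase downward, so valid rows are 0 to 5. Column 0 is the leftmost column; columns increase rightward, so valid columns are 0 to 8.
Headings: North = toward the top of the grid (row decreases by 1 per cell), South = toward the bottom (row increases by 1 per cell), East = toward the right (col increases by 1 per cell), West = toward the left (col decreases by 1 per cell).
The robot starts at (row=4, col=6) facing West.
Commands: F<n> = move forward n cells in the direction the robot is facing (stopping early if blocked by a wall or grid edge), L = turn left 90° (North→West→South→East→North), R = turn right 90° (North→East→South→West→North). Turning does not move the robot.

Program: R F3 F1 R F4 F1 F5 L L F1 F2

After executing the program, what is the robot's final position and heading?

Answer: Final position: (row=0, col=5), facing West

Derivation:
Start: (row=4, col=6), facing West
  R: turn right, now facing North
  F3: move forward 3, now at (row=1, col=6)
  F1: move forward 1, now at (row=0, col=6)
  R: turn right, now facing East
  F4: move forward 0/4 (blocked), now at (row=0, col=6)
  F1: move forward 0/1 (blocked), now at (row=0, col=6)
  F5: move forward 0/5 (blocked), now at (row=0, col=6)
  L: turn left, now facing North
  L: turn left, now facing West
  F1: move forward 1, now at (row=0, col=5)
  F2: move forward 0/2 (blocked), now at (row=0, col=5)
Final: (row=0, col=5), facing West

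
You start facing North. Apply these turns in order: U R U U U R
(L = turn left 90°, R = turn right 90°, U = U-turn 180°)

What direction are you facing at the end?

Start: North
  U (U-turn (180°)) -> South
  R (right (90° clockwise)) -> West
  U (U-turn (180°)) -> East
  U (U-turn (180°)) -> West
  U (U-turn (180°)) -> East
  R (right (90° clockwise)) -> South
Final: South

Answer: Final heading: South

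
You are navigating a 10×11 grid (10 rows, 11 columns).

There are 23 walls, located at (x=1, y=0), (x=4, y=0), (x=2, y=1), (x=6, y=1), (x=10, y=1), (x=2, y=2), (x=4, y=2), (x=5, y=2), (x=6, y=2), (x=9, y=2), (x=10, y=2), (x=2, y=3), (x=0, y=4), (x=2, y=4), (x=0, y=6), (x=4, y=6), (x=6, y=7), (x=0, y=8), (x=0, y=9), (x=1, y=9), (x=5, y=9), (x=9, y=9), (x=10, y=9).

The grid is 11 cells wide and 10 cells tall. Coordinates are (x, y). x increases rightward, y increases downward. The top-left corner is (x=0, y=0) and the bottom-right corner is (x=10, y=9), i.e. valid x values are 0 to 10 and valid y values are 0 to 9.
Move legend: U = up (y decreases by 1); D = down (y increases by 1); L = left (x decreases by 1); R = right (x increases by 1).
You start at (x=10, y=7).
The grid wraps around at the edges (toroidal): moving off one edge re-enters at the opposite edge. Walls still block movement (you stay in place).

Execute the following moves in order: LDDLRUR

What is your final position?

Answer: Final position: (x=10, y=7)

Derivation:
Start: (x=10, y=7)
  L (left): (x=10, y=7) -> (x=9, y=7)
  D (down): (x=9, y=7) -> (x=9, y=8)
  D (down): blocked, stay at (x=9, y=8)
  L (left): (x=9, y=8) -> (x=8, y=8)
  R (right): (x=8, y=8) -> (x=9, y=8)
  U (up): (x=9, y=8) -> (x=9, y=7)
  R (right): (x=9, y=7) -> (x=10, y=7)
Final: (x=10, y=7)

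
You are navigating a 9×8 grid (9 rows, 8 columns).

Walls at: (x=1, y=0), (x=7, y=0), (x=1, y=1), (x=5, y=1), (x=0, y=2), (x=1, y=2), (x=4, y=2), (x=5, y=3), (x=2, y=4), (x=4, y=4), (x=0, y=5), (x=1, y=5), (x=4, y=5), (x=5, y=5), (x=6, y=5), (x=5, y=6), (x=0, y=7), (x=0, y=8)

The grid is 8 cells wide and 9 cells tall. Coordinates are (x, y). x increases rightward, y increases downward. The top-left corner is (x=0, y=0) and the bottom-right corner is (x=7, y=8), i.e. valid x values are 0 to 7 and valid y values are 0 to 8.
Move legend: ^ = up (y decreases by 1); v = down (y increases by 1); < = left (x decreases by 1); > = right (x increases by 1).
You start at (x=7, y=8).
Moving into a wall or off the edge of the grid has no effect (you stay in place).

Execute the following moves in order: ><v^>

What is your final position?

Answer: Final position: (x=7, y=7)

Derivation:
Start: (x=7, y=8)
  > (right): blocked, stay at (x=7, y=8)
  < (left): (x=7, y=8) -> (x=6, y=8)
  v (down): blocked, stay at (x=6, y=8)
  ^ (up): (x=6, y=8) -> (x=6, y=7)
  > (right): (x=6, y=7) -> (x=7, y=7)
Final: (x=7, y=7)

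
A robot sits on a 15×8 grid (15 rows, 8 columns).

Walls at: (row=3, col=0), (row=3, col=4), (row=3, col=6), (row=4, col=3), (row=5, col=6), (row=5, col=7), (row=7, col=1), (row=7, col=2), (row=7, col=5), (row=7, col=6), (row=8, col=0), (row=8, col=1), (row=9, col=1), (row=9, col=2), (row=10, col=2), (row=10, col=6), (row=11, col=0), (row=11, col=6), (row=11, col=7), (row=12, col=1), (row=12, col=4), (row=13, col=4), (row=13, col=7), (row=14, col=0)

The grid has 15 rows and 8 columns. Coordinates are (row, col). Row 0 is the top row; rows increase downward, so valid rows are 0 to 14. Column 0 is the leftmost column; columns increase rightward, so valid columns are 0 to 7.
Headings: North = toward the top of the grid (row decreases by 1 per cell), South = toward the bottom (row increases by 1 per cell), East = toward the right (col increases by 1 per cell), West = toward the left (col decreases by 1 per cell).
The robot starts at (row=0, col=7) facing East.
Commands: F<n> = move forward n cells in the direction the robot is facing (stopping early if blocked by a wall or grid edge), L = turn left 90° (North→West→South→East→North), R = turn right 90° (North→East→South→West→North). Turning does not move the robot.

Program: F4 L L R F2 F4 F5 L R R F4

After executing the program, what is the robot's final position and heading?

Start: (row=0, col=7), facing East
  F4: move forward 0/4 (blocked), now at (row=0, col=7)
  L: turn left, now facing North
  L: turn left, now facing West
  R: turn right, now facing North
  F2: move forward 0/2 (blocked), now at (row=0, col=7)
  F4: move forward 0/4 (blocked), now at (row=0, col=7)
  F5: move forward 0/5 (blocked), now at (row=0, col=7)
  L: turn left, now facing West
  R: turn right, now facing North
  R: turn right, now facing East
  F4: move forward 0/4 (blocked), now at (row=0, col=7)
Final: (row=0, col=7), facing East

Answer: Final position: (row=0, col=7), facing East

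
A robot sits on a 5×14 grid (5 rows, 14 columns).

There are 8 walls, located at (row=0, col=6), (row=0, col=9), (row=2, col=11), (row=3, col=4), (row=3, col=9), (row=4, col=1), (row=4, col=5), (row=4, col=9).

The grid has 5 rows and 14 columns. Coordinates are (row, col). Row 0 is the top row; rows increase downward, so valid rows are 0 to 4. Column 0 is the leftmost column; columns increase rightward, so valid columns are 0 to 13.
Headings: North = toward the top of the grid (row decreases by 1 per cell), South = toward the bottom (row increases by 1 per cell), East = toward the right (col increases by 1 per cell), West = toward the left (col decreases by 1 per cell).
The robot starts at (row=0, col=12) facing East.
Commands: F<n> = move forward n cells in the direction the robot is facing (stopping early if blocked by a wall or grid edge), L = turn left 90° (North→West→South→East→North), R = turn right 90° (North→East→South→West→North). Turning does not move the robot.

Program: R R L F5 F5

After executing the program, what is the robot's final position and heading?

Start: (row=0, col=12), facing East
  R: turn right, now facing South
  R: turn right, now facing West
  L: turn left, now facing South
  F5: move forward 4/5 (blocked), now at (row=4, col=12)
  F5: move forward 0/5 (blocked), now at (row=4, col=12)
Final: (row=4, col=12), facing South

Answer: Final position: (row=4, col=12), facing South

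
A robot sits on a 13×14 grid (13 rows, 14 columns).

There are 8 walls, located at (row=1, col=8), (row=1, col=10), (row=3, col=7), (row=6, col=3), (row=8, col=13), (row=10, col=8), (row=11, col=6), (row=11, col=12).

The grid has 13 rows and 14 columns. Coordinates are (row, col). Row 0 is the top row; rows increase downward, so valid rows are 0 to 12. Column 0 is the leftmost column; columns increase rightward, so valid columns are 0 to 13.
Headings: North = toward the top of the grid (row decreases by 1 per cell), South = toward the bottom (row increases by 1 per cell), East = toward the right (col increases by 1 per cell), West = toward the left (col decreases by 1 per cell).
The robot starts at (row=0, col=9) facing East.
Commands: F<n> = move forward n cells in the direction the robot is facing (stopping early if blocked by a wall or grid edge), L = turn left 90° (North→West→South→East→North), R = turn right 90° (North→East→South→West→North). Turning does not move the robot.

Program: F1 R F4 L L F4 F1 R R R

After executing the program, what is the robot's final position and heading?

Answer: Final position: (row=0, col=10), facing West

Derivation:
Start: (row=0, col=9), facing East
  F1: move forward 1, now at (row=0, col=10)
  R: turn right, now facing South
  F4: move forward 0/4 (blocked), now at (row=0, col=10)
  L: turn left, now facing East
  L: turn left, now facing North
  F4: move forward 0/4 (blocked), now at (row=0, col=10)
  F1: move forward 0/1 (blocked), now at (row=0, col=10)
  R: turn right, now facing East
  R: turn right, now facing South
  R: turn right, now facing West
Final: (row=0, col=10), facing West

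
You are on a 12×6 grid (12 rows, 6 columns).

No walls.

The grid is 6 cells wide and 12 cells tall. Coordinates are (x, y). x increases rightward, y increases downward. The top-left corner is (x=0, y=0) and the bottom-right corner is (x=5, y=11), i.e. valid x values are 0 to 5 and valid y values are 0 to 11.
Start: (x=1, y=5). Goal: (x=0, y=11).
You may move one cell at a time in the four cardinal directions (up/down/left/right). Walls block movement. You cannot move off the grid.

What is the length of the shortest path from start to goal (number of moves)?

BFS from (x=1, y=5) until reaching (x=0, y=11):
  Distance 0: (x=1, y=5)
  Distance 1: (x=1, y=4), (x=0, y=5), (x=2, y=5), (x=1, y=6)
  Distance 2: (x=1, y=3), (x=0, y=4), (x=2, y=4), (x=3, y=5), (x=0, y=6), (x=2, y=6), (x=1, y=7)
  Distance 3: (x=1, y=2), (x=0, y=3), (x=2, y=3), (x=3, y=4), (x=4, y=5), (x=3, y=6), (x=0, y=7), (x=2, y=7), (x=1, y=8)
  Distance 4: (x=1, y=1), (x=0, y=2), (x=2, y=2), (x=3, y=3), (x=4, y=4), (x=5, y=5), (x=4, y=6), (x=3, y=7), (x=0, y=8), (x=2, y=8), (x=1, y=9)
  Distance 5: (x=1, y=0), (x=0, y=1), (x=2, y=1), (x=3, y=2), (x=4, y=3), (x=5, y=4), (x=5, y=6), (x=4, y=7), (x=3, y=8), (x=0, y=9), (x=2, y=9), (x=1, y=10)
  Distance 6: (x=0, y=0), (x=2, y=0), (x=3, y=1), (x=4, y=2), (x=5, y=3), (x=5, y=7), (x=4, y=8), (x=3, y=9), (x=0, y=10), (x=2, y=10), (x=1, y=11)
  Distance 7: (x=3, y=0), (x=4, y=1), (x=5, y=2), (x=5, y=8), (x=4, y=9), (x=3, y=10), (x=0, y=11), (x=2, y=11)  <- goal reached here
One shortest path (7 moves): (x=1, y=5) -> (x=0, y=5) -> (x=0, y=6) -> (x=0, y=7) -> (x=0, y=8) -> (x=0, y=9) -> (x=0, y=10) -> (x=0, y=11)

Answer: Shortest path length: 7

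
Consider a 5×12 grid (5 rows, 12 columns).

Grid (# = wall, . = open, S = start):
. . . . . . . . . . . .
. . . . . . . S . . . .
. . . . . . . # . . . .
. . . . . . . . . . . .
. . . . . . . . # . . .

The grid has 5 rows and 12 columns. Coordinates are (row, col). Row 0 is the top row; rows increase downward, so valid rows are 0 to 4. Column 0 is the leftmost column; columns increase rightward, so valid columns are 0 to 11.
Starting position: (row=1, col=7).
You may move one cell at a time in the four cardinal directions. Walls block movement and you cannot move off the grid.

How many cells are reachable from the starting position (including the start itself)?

Answer: Reachable cells: 58

Derivation:
BFS flood-fill from (row=1, col=7):
  Distance 0: (row=1, col=7)
  Distance 1: (row=0, col=7), (row=1, col=6), (row=1, col=8)
  Distance 2: (row=0, col=6), (row=0, col=8), (row=1, col=5), (row=1, col=9), (row=2, col=6), (row=2, col=8)
  Distance 3: (row=0, col=5), (row=0, col=9), (row=1, col=4), (row=1, col=10), (row=2, col=5), (row=2, col=9), (row=3, col=6), (row=3, col=8)
  Distance 4: (row=0, col=4), (row=0, col=10), (row=1, col=3), (row=1, col=11), (row=2, col=4), (row=2, col=10), (row=3, col=5), (row=3, col=7), (row=3, col=9), (row=4, col=6)
  Distance 5: (row=0, col=3), (row=0, col=11), (row=1, col=2), (row=2, col=3), (row=2, col=11), (row=3, col=4), (row=3, col=10), (row=4, col=5), (row=4, col=7), (row=4, col=9)
  Distance 6: (row=0, col=2), (row=1, col=1), (row=2, col=2), (row=3, col=3), (row=3, col=11), (row=4, col=4), (row=4, col=10)
  Distance 7: (row=0, col=1), (row=1, col=0), (row=2, col=1), (row=3, col=2), (row=4, col=3), (row=4, col=11)
  Distance 8: (row=0, col=0), (row=2, col=0), (row=3, col=1), (row=4, col=2)
  Distance 9: (row=3, col=0), (row=4, col=1)
  Distance 10: (row=4, col=0)
Total reachable: 58 (grid has 58 open cells total)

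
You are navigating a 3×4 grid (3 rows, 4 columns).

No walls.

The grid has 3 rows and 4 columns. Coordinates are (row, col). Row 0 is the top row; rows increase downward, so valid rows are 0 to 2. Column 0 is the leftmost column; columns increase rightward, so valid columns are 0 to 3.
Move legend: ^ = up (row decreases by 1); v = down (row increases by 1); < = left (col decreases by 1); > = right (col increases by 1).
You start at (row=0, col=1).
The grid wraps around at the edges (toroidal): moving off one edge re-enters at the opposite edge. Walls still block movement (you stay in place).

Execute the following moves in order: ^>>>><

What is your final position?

Start: (row=0, col=1)
  ^ (up): (row=0, col=1) -> (row=2, col=1)
  > (right): (row=2, col=1) -> (row=2, col=2)
  > (right): (row=2, col=2) -> (row=2, col=3)
  > (right): (row=2, col=3) -> (row=2, col=0)
  > (right): (row=2, col=0) -> (row=2, col=1)
  < (left): (row=2, col=1) -> (row=2, col=0)
Final: (row=2, col=0)

Answer: Final position: (row=2, col=0)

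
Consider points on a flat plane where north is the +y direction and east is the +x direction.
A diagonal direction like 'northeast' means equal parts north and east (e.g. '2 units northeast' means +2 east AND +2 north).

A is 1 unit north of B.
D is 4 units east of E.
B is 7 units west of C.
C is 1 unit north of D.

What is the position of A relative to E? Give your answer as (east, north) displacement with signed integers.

Place E at the origin (east=0, north=0).
  D is 4 units east of E: delta (east=+4, north=+0); D at (east=4, north=0).
  C is 1 unit north of D: delta (east=+0, north=+1); C at (east=4, north=1).
  B is 7 units west of C: delta (east=-7, north=+0); B at (east=-3, north=1).
  A is 1 unit north of B: delta (east=+0, north=+1); A at (east=-3, north=2).
Therefore A relative to E: (east=-3, north=2).

Answer: A is at (east=-3, north=2) relative to E.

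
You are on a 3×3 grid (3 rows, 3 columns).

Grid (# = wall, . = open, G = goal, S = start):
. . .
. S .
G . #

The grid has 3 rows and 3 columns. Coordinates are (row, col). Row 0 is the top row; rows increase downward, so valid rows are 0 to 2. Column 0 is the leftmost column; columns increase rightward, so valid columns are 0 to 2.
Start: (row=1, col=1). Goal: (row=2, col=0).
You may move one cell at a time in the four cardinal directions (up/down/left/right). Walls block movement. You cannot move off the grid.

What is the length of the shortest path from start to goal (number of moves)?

BFS from (row=1, col=1) until reaching (row=2, col=0):
  Distance 0: (row=1, col=1)
  Distance 1: (row=0, col=1), (row=1, col=0), (row=1, col=2), (row=2, col=1)
  Distance 2: (row=0, col=0), (row=0, col=2), (row=2, col=0)  <- goal reached here
One shortest path (2 moves): (row=1, col=1) -> (row=1, col=0) -> (row=2, col=0)

Answer: Shortest path length: 2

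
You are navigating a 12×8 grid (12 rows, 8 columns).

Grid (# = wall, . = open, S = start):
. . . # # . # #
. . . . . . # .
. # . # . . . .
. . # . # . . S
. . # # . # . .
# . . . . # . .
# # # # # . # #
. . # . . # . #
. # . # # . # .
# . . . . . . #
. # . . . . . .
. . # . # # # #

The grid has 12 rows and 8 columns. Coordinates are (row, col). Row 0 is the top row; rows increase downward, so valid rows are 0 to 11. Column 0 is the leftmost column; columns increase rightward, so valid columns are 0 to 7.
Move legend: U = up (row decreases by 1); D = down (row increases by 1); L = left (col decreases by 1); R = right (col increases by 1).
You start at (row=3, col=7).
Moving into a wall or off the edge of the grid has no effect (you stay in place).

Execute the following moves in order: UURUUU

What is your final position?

Start: (row=3, col=7)
  U (up): (row=3, col=7) -> (row=2, col=7)
  U (up): (row=2, col=7) -> (row=1, col=7)
  R (right): blocked, stay at (row=1, col=7)
  [×3]U (up): blocked, stay at (row=1, col=7)
Final: (row=1, col=7)

Answer: Final position: (row=1, col=7)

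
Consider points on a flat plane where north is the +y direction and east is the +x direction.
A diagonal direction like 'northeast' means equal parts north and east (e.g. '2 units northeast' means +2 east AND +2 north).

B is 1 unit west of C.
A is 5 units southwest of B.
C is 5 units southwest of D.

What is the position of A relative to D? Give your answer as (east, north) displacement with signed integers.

Place D at the origin (east=0, north=0).
  C is 5 units southwest of D: delta (east=-5, north=-5); C at (east=-5, north=-5).
  B is 1 unit west of C: delta (east=-1, north=+0); B at (east=-6, north=-5).
  A is 5 units southwest of B: delta (east=-5, north=-5); A at (east=-11, north=-10).
Therefore A relative to D: (east=-11, north=-10).

Answer: A is at (east=-11, north=-10) relative to D.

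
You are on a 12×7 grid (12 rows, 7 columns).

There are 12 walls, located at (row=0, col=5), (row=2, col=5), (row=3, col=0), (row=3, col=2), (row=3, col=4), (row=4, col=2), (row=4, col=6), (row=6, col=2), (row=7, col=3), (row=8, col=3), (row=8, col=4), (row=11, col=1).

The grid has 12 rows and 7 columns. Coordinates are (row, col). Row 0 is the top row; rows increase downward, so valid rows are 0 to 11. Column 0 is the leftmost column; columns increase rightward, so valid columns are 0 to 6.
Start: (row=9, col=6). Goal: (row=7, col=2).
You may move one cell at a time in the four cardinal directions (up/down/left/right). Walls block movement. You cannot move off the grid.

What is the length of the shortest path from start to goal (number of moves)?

Answer: Shortest path length: 6

Derivation:
BFS from (row=9, col=6) until reaching (row=7, col=2):
  Distance 0: (row=9, col=6)
  Distance 1: (row=8, col=6), (row=9, col=5), (row=10, col=6)
  Distance 2: (row=7, col=6), (row=8, col=5), (row=9, col=4), (row=10, col=5), (row=11, col=6)
  Distance 3: (row=6, col=6), (row=7, col=5), (row=9, col=3), (row=10, col=4), (row=11, col=5)
  Distance 4: (row=5, col=6), (row=6, col=5), (row=7, col=4), (row=9, col=2), (row=10, col=3), (row=11, col=4)
  Distance 5: (row=5, col=5), (row=6, col=4), (row=8, col=2), (row=9, col=1), (row=10, col=2), (row=11, col=3)
  Distance 6: (row=4, col=5), (row=5, col=4), (row=6, col=3), (row=7, col=2), (row=8, col=1), (row=9, col=0), (row=10, col=1), (row=11, col=2)  <- goal reached here
One shortest path (6 moves): (row=9, col=6) -> (row=9, col=5) -> (row=9, col=4) -> (row=9, col=3) -> (row=9, col=2) -> (row=8, col=2) -> (row=7, col=2)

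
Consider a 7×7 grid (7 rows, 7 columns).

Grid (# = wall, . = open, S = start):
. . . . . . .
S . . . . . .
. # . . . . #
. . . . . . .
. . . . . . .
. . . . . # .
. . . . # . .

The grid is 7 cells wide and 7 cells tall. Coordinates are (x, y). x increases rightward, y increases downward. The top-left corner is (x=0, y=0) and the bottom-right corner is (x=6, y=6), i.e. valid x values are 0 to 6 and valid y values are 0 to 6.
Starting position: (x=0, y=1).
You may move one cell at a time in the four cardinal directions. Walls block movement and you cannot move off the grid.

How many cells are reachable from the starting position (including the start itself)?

BFS flood-fill from (x=0, y=1):
  Distance 0: (x=0, y=1)
  Distance 1: (x=0, y=0), (x=1, y=1), (x=0, y=2)
  Distance 2: (x=1, y=0), (x=2, y=1), (x=0, y=3)
  Distance 3: (x=2, y=0), (x=3, y=1), (x=2, y=2), (x=1, y=3), (x=0, y=4)
  Distance 4: (x=3, y=0), (x=4, y=1), (x=3, y=2), (x=2, y=3), (x=1, y=4), (x=0, y=5)
  Distance 5: (x=4, y=0), (x=5, y=1), (x=4, y=2), (x=3, y=3), (x=2, y=4), (x=1, y=5), (x=0, y=6)
  Distance 6: (x=5, y=0), (x=6, y=1), (x=5, y=2), (x=4, y=3), (x=3, y=4), (x=2, y=5), (x=1, y=6)
  Distance 7: (x=6, y=0), (x=5, y=3), (x=4, y=4), (x=3, y=5), (x=2, y=6)
  Distance 8: (x=6, y=3), (x=5, y=4), (x=4, y=5), (x=3, y=6)
  Distance 9: (x=6, y=4)
  Distance 10: (x=6, y=5)
  Distance 11: (x=6, y=6)
  Distance 12: (x=5, y=6)
Total reachable: 45 (grid has 45 open cells total)

Answer: Reachable cells: 45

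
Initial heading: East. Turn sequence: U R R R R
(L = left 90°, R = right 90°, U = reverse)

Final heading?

Start: East
  U (U-turn (180°)) -> West
  R (right (90° clockwise)) -> North
  R (right (90° clockwise)) -> East
  R (right (90° clockwise)) -> South
  R (right (90° clockwise)) -> West
Final: West

Answer: Final heading: West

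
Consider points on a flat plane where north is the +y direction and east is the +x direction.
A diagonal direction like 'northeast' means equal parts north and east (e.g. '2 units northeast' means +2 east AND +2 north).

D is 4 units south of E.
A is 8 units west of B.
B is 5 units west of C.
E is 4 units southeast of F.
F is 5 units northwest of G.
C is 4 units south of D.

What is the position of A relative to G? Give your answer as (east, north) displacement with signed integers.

Answer: A is at (east=-14, north=-7) relative to G.

Derivation:
Place G at the origin (east=0, north=0).
  F is 5 units northwest of G: delta (east=-5, north=+5); F at (east=-5, north=5).
  E is 4 units southeast of F: delta (east=+4, north=-4); E at (east=-1, north=1).
  D is 4 units south of E: delta (east=+0, north=-4); D at (east=-1, north=-3).
  C is 4 units south of D: delta (east=+0, north=-4); C at (east=-1, north=-7).
  B is 5 units west of C: delta (east=-5, north=+0); B at (east=-6, north=-7).
  A is 8 units west of B: delta (east=-8, north=+0); A at (east=-14, north=-7).
Therefore A relative to G: (east=-14, north=-7).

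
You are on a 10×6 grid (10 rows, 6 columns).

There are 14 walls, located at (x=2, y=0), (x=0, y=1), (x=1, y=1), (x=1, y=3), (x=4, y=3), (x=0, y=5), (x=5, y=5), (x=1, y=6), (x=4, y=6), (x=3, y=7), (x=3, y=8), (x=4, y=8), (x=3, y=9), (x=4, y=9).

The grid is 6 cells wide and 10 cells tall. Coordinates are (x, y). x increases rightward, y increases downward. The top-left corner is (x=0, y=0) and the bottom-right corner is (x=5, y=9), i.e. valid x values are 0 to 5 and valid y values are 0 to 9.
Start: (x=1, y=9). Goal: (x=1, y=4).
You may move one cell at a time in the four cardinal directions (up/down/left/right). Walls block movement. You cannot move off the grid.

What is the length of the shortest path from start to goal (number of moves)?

Answer: Shortest path length: 7

Derivation:
BFS from (x=1, y=9) until reaching (x=1, y=4):
  Distance 0: (x=1, y=9)
  Distance 1: (x=1, y=8), (x=0, y=9), (x=2, y=9)
  Distance 2: (x=1, y=7), (x=0, y=8), (x=2, y=8)
  Distance 3: (x=0, y=7), (x=2, y=7)
  Distance 4: (x=0, y=6), (x=2, y=6)
  Distance 5: (x=2, y=5), (x=3, y=6)
  Distance 6: (x=2, y=4), (x=1, y=5), (x=3, y=5)
  Distance 7: (x=2, y=3), (x=1, y=4), (x=3, y=4), (x=4, y=5)  <- goal reached here
One shortest path (7 moves): (x=1, y=9) -> (x=2, y=9) -> (x=2, y=8) -> (x=2, y=7) -> (x=2, y=6) -> (x=2, y=5) -> (x=1, y=5) -> (x=1, y=4)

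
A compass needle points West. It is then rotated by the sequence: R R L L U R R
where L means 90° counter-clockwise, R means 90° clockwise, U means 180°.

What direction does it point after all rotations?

Start: West
  R (right (90° clockwise)) -> North
  R (right (90° clockwise)) -> East
  L (left (90° counter-clockwise)) -> North
  L (left (90° counter-clockwise)) -> West
  U (U-turn (180°)) -> East
  R (right (90° clockwise)) -> South
  R (right (90° clockwise)) -> West
Final: West

Answer: Final heading: West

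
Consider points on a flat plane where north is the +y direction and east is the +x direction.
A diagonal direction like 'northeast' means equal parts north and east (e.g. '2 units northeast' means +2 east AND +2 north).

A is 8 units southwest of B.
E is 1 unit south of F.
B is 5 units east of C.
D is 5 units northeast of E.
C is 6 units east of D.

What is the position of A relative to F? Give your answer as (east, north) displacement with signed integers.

Answer: A is at (east=8, north=-4) relative to F.

Derivation:
Place F at the origin (east=0, north=0).
  E is 1 unit south of F: delta (east=+0, north=-1); E at (east=0, north=-1).
  D is 5 units northeast of E: delta (east=+5, north=+5); D at (east=5, north=4).
  C is 6 units east of D: delta (east=+6, north=+0); C at (east=11, north=4).
  B is 5 units east of C: delta (east=+5, north=+0); B at (east=16, north=4).
  A is 8 units southwest of B: delta (east=-8, north=-8); A at (east=8, north=-4).
Therefore A relative to F: (east=8, north=-4).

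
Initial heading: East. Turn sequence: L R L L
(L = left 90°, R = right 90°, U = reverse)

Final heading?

Start: East
  L (left (90° counter-clockwise)) -> North
  R (right (90° clockwise)) -> East
  L (left (90° counter-clockwise)) -> North
  L (left (90° counter-clockwise)) -> West
Final: West

Answer: Final heading: West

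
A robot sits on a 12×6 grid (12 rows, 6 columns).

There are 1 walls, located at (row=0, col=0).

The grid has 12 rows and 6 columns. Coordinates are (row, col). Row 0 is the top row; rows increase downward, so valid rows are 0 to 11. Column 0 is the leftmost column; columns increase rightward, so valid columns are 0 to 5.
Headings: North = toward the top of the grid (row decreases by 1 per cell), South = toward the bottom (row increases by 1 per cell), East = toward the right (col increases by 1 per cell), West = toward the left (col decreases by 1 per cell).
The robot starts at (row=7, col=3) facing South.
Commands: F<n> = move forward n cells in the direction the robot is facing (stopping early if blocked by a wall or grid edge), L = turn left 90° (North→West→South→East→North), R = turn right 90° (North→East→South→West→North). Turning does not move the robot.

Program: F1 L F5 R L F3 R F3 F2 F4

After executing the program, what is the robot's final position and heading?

Start: (row=7, col=3), facing South
  F1: move forward 1, now at (row=8, col=3)
  L: turn left, now facing East
  F5: move forward 2/5 (blocked), now at (row=8, col=5)
  R: turn right, now facing South
  L: turn left, now facing East
  F3: move forward 0/3 (blocked), now at (row=8, col=5)
  R: turn right, now facing South
  F3: move forward 3, now at (row=11, col=5)
  F2: move forward 0/2 (blocked), now at (row=11, col=5)
  F4: move forward 0/4 (blocked), now at (row=11, col=5)
Final: (row=11, col=5), facing South

Answer: Final position: (row=11, col=5), facing South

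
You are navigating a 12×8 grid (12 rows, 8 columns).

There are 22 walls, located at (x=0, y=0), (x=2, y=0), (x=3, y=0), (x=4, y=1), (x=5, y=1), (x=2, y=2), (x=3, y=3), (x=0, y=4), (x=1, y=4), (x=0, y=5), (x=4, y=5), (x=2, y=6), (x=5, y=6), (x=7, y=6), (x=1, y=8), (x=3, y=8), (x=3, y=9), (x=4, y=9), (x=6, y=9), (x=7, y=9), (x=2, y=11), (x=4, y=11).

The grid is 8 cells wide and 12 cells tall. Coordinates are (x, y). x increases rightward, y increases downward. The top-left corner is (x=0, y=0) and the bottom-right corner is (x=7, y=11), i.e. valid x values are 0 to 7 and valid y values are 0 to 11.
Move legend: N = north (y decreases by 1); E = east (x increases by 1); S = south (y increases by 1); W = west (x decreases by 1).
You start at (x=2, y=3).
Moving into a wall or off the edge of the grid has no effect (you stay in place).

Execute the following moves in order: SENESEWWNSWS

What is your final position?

Answer: Final position: (x=2, y=5)

Derivation:
Start: (x=2, y=3)
  S (south): (x=2, y=3) -> (x=2, y=4)
  E (east): (x=2, y=4) -> (x=3, y=4)
  N (north): blocked, stay at (x=3, y=4)
  E (east): (x=3, y=4) -> (x=4, y=4)
  S (south): blocked, stay at (x=4, y=4)
  E (east): (x=4, y=4) -> (x=5, y=4)
  W (west): (x=5, y=4) -> (x=4, y=4)
  W (west): (x=4, y=4) -> (x=3, y=4)
  N (north): blocked, stay at (x=3, y=4)
  S (south): (x=3, y=4) -> (x=3, y=5)
  W (west): (x=3, y=5) -> (x=2, y=5)
  S (south): blocked, stay at (x=2, y=5)
Final: (x=2, y=5)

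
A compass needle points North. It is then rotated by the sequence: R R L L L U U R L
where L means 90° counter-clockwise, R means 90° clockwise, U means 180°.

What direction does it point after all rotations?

Start: North
  R (right (90° clockwise)) -> East
  R (right (90° clockwise)) -> South
  L (left (90° counter-clockwise)) -> East
  L (left (90° counter-clockwise)) -> North
  L (left (90° counter-clockwise)) -> West
  U (U-turn (180°)) -> East
  U (U-turn (180°)) -> West
  R (right (90° clockwise)) -> North
  L (left (90° counter-clockwise)) -> West
Final: West

Answer: Final heading: West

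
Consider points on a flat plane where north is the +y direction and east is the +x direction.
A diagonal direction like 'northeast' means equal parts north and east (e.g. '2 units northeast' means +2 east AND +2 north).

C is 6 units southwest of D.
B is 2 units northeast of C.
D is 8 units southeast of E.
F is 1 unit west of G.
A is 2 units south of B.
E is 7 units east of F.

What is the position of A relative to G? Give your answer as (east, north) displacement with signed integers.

Answer: A is at (east=10, north=-14) relative to G.

Derivation:
Place G at the origin (east=0, north=0).
  F is 1 unit west of G: delta (east=-1, north=+0); F at (east=-1, north=0).
  E is 7 units east of F: delta (east=+7, north=+0); E at (east=6, north=0).
  D is 8 units southeast of E: delta (east=+8, north=-8); D at (east=14, north=-8).
  C is 6 units southwest of D: delta (east=-6, north=-6); C at (east=8, north=-14).
  B is 2 units northeast of C: delta (east=+2, north=+2); B at (east=10, north=-12).
  A is 2 units south of B: delta (east=+0, north=-2); A at (east=10, north=-14).
Therefore A relative to G: (east=10, north=-14).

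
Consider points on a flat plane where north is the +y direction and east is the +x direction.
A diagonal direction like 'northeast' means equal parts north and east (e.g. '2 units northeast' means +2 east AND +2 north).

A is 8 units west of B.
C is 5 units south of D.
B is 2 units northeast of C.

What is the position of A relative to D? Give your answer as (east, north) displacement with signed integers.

Answer: A is at (east=-6, north=-3) relative to D.

Derivation:
Place D at the origin (east=0, north=0).
  C is 5 units south of D: delta (east=+0, north=-5); C at (east=0, north=-5).
  B is 2 units northeast of C: delta (east=+2, north=+2); B at (east=2, north=-3).
  A is 8 units west of B: delta (east=-8, north=+0); A at (east=-6, north=-3).
Therefore A relative to D: (east=-6, north=-3).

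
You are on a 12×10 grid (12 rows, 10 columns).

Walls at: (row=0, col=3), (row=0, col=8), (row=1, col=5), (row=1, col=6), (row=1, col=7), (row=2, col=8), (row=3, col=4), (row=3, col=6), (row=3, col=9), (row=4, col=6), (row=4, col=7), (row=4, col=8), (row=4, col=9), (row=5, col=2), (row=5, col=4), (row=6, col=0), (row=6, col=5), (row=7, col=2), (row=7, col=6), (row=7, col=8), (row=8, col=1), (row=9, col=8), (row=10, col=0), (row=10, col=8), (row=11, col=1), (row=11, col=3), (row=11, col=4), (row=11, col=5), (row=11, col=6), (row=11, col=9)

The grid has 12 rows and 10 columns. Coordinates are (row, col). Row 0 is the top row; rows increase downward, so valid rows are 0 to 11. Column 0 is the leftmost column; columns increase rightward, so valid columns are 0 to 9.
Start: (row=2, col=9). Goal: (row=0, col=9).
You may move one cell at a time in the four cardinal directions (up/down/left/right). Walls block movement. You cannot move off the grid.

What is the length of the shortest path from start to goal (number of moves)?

BFS from (row=2, col=9) until reaching (row=0, col=9):
  Distance 0: (row=2, col=9)
  Distance 1: (row=1, col=9)
  Distance 2: (row=0, col=9), (row=1, col=8)  <- goal reached here
One shortest path (2 moves): (row=2, col=9) -> (row=1, col=9) -> (row=0, col=9)

Answer: Shortest path length: 2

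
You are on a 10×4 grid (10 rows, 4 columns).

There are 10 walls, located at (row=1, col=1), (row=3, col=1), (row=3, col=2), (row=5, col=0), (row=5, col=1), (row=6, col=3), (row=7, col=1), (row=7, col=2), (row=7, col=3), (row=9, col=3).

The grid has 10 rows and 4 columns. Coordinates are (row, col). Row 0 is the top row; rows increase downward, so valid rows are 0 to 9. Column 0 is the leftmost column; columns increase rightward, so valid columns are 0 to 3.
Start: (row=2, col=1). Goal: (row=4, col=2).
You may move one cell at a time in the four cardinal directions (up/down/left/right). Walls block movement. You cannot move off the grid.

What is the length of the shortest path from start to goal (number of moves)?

Answer: Shortest path length: 5

Derivation:
BFS from (row=2, col=1) until reaching (row=4, col=2):
  Distance 0: (row=2, col=1)
  Distance 1: (row=2, col=0), (row=2, col=2)
  Distance 2: (row=1, col=0), (row=1, col=2), (row=2, col=3), (row=3, col=0)
  Distance 3: (row=0, col=0), (row=0, col=2), (row=1, col=3), (row=3, col=3), (row=4, col=0)
  Distance 4: (row=0, col=1), (row=0, col=3), (row=4, col=1), (row=4, col=3)
  Distance 5: (row=4, col=2), (row=5, col=3)  <- goal reached here
One shortest path (5 moves): (row=2, col=1) -> (row=2, col=2) -> (row=2, col=3) -> (row=3, col=3) -> (row=4, col=3) -> (row=4, col=2)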